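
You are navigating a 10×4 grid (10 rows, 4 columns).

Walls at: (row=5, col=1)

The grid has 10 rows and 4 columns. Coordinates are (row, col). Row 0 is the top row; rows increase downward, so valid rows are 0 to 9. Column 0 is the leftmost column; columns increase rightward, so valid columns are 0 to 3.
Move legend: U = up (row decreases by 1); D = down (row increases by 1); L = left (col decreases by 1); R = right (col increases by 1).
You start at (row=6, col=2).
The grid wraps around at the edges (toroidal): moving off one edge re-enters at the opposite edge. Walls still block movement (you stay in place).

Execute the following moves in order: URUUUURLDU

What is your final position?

Start: (row=6, col=2)
  U (up): (row=6, col=2) -> (row=5, col=2)
  R (right): (row=5, col=2) -> (row=5, col=3)
  U (up): (row=5, col=3) -> (row=4, col=3)
  U (up): (row=4, col=3) -> (row=3, col=3)
  U (up): (row=3, col=3) -> (row=2, col=3)
  U (up): (row=2, col=3) -> (row=1, col=3)
  R (right): (row=1, col=3) -> (row=1, col=0)
  L (left): (row=1, col=0) -> (row=1, col=3)
  D (down): (row=1, col=3) -> (row=2, col=3)
  U (up): (row=2, col=3) -> (row=1, col=3)
Final: (row=1, col=3)

Answer: Final position: (row=1, col=3)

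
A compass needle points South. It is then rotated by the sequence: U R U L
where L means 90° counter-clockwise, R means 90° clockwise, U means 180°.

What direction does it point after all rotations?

Answer: Final heading: South

Derivation:
Start: South
  U (U-turn (180°)) -> North
  R (right (90° clockwise)) -> East
  U (U-turn (180°)) -> West
  L (left (90° counter-clockwise)) -> South
Final: South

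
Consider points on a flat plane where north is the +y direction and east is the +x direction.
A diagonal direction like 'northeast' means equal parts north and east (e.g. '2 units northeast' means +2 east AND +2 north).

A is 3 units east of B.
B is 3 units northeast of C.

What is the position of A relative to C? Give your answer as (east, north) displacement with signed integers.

Answer: A is at (east=6, north=3) relative to C.

Derivation:
Place C at the origin (east=0, north=0).
  B is 3 units northeast of C: delta (east=+3, north=+3); B at (east=3, north=3).
  A is 3 units east of B: delta (east=+3, north=+0); A at (east=6, north=3).
Therefore A relative to C: (east=6, north=3).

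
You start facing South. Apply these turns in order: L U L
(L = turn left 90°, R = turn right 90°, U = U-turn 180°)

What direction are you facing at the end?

Start: South
  L (left (90° counter-clockwise)) -> East
  U (U-turn (180°)) -> West
  L (left (90° counter-clockwise)) -> South
Final: South

Answer: Final heading: South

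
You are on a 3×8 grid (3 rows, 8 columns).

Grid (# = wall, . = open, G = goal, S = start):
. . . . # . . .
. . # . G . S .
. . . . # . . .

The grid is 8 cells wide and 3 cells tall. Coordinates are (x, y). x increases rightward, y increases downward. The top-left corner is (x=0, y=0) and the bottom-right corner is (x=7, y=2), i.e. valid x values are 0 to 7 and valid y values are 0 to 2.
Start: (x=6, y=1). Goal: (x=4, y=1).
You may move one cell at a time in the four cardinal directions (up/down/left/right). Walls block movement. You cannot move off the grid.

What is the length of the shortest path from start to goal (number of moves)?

BFS from (x=6, y=1) until reaching (x=4, y=1):
  Distance 0: (x=6, y=1)
  Distance 1: (x=6, y=0), (x=5, y=1), (x=7, y=1), (x=6, y=2)
  Distance 2: (x=5, y=0), (x=7, y=0), (x=4, y=1), (x=5, y=2), (x=7, y=2)  <- goal reached here
One shortest path (2 moves): (x=6, y=1) -> (x=5, y=1) -> (x=4, y=1)

Answer: Shortest path length: 2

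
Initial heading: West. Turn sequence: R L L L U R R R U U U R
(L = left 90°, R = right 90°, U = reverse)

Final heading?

Start: West
  R (right (90° clockwise)) -> North
  L (left (90° counter-clockwise)) -> West
  L (left (90° counter-clockwise)) -> South
  L (left (90° counter-clockwise)) -> East
  U (U-turn (180°)) -> West
  R (right (90° clockwise)) -> North
  R (right (90° clockwise)) -> East
  R (right (90° clockwise)) -> South
  U (U-turn (180°)) -> North
  U (U-turn (180°)) -> South
  U (U-turn (180°)) -> North
  R (right (90° clockwise)) -> East
Final: East

Answer: Final heading: East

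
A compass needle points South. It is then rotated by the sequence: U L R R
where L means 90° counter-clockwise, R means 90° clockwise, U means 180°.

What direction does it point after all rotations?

Start: South
  U (U-turn (180°)) -> North
  L (left (90° counter-clockwise)) -> West
  R (right (90° clockwise)) -> North
  R (right (90° clockwise)) -> East
Final: East

Answer: Final heading: East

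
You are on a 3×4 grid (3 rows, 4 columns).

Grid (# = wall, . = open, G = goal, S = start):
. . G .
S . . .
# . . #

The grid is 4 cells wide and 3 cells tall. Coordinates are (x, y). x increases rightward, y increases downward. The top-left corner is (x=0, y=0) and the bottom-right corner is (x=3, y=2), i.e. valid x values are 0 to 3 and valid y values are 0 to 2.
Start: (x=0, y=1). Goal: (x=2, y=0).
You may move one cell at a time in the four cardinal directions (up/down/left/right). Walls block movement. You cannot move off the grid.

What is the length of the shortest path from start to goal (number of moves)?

BFS from (x=0, y=1) until reaching (x=2, y=0):
  Distance 0: (x=0, y=1)
  Distance 1: (x=0, y=0), (x=1, y=1)
  Distance 2: (x=1, y=0), (x=2, y=1), (x=1, y=2)
  Distance 3: (x=2, y=0), (x=3, y=1), (x=2, y=2)  <- goal reached here
One shortest path (3 moves): (x=0, y=1) -> (x=1, y=1) -> (x=2, y=1) -> (x=2, y=0)

Answer: Shortest path length: 3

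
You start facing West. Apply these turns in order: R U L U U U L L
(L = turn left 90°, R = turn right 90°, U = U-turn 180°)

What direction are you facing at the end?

Start: West
  R (right (90° clockwise)) -> North
  U (U-turn (180°)) -> South
  L (left (90° counter-clockwise)) -> East
  U (U-turn (180°)) -> West
  U (U-turn (180°)) -> East
  U (U-turn (180°)) -> West
  L (left (90° counter-clockwise)) -> South
  L (left (90° counter-clockwise)) -> East
Final: East

Answer: Final heading: East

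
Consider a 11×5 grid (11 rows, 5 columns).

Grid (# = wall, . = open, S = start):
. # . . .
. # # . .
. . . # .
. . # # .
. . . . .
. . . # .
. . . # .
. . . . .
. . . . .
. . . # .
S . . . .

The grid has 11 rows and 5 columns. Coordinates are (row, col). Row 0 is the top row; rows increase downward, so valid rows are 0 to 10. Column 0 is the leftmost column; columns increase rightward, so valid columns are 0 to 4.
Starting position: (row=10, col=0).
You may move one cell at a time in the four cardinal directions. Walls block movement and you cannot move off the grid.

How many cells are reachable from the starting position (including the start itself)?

Answer: Reachable cells: 46

Derivation:
BFS flood-fill from (row=10, col=0):
  Distance 0: (row=10, col=0)
  Distance 1: (row=9, col=0), (row=10, col=1)
  Distance 2: (row=8, col=0), (row=9, col=1), (row=10, col=2)
  Distance 3: (row=7, col=0), (row=8, col=1), (row=9, col=2), (row=10, col=3)
  Distance 4: (row=6, col=0), (row=7, col=1), (row=8, col=2), (row=10, col=4)
  Distance 5: (row=5, col=0), (row=6, col=1), (row=7, col=2), (row=8, col=3), (row=9, col=4)
  Distance 6: (row=4, col=0), (row=5, col=1), (row=6, col=2), (row=7, col=3), (row=8, col=4)
  Distance 7: (row=3, col=0), (row=4, col=1), (row=5, col=2), (row=7, col=4)
  Distance 8: (row=2, col=0), (row=3, col=1), (row=4, col=2), (row=6, col=4)
  Distance 9: (row=1, col=0), (row=2, col=1), (row=4, col=3), (row=5, col=4)
  Distance 10: (row=0, col=0), (row=2, col=2), (row=4, col=4)
  Distance 11: (row=3, col=4)
  Distance 12: (row=2, col=4)
  Distance 13: (row=1, col=4)
  Distance 14: (row=0, col=4), (row=1, col=3)
  Distance 15: (row=0, col=3)
  Distance 16: (row=0, col=2)
Total reachable: 46 (grid has 46 open cells total)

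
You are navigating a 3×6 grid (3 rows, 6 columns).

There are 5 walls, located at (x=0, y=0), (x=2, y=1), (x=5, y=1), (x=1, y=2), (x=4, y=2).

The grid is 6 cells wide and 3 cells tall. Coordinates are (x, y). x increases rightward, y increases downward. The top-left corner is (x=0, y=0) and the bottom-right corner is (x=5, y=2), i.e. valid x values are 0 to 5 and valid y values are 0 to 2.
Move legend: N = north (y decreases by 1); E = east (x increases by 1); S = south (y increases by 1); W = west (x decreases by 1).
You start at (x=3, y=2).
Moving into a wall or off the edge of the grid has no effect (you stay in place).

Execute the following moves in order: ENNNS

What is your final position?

Start: (x=3, y=2)
  E (east): blocked, stay at (x=3, y=2)
  N (north): (x=3, y=2) -> (x=3, y=1)
  N (north): (x=3, y=1) -> (x=3, y=0)
  N (north): blocked, stay at (x=3, y=0)
  S (south): (x=3, y=0) -> (x=3, y=1)
Final: (x=3, y=1)

Answer: Final position: (x=3, y=1)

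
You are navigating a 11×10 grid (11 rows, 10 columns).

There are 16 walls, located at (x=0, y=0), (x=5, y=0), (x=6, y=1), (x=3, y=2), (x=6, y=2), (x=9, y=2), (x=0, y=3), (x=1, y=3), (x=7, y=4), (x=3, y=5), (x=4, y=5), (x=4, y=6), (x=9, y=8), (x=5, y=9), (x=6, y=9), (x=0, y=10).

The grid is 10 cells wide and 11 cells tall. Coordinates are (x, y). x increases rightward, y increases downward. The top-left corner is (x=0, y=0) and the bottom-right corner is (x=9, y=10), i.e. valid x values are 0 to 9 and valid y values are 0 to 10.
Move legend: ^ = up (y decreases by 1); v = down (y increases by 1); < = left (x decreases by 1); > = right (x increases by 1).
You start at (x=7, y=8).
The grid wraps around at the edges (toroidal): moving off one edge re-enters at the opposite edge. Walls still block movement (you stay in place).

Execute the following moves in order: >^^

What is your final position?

Answer: Final position: (x=8, y=6)

Derivation:
Start: (x=7, y=8)
  > (right): (x=7, y=8) -> (x=8, y=8)
  ^ (up): (x=8, y=8) -> (x=8, y=7)
  ^ (up): (x=8, y=7) -> (x=8, y=6)
Final: (x=8, y=6)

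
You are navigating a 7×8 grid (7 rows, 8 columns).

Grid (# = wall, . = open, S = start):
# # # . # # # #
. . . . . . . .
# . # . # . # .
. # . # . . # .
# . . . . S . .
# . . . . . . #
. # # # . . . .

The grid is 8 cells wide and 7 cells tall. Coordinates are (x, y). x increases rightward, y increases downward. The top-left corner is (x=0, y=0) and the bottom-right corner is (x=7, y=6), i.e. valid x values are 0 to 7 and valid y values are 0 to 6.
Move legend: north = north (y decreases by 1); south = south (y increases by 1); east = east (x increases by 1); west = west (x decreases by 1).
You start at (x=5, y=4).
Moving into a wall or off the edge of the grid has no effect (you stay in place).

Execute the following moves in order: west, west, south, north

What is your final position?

Start: (x=5, y=4)
  west (west): (x=5, y=4) -> (x=4, y=4)
  west (west): (x=4, y=4) -> (x=3, y=4)
  south (south): (x=3, y=4) -> (x=3, y=5)
  north (north): (x=3, y=5) -> (x=3, y=4)
Final: (x=3, y=4)

Answer: Final position: (x=3, y=4)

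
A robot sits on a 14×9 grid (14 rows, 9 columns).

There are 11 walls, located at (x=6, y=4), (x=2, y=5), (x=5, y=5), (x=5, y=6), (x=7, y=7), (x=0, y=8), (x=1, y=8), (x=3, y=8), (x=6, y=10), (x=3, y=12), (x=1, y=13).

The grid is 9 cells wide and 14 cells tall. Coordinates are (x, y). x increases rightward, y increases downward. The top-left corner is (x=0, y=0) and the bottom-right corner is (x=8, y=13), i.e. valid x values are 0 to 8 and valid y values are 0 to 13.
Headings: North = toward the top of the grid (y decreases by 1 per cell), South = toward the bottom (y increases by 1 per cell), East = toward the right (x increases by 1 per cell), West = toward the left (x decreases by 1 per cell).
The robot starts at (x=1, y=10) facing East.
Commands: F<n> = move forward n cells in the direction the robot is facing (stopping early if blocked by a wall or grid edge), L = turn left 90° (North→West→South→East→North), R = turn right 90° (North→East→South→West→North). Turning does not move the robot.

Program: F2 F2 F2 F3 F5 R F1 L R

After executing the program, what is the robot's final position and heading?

Start: (x=1, y=10), facing East
  F2: move forward 2, now at (x=3, y=10)
  F2: move forward 2, now at (x=5, y=10)
  F2: move forward 0/2 (blocked), now at (x=5, y=10)
  F3: move forward 0/3 (blocked), now at (x=5, y=10)
  F5: move forward 0/5 (blocked), now at (x=5, y=10)
  R: turn right, now facing South
  F1: move forward 1, now at (x=5, y=11)
  L: turn left, now facing East
  R: turn right, now facing South
Final: (x=5, y=11), facing South

Answer: Final position: (x=5, y=11), facing South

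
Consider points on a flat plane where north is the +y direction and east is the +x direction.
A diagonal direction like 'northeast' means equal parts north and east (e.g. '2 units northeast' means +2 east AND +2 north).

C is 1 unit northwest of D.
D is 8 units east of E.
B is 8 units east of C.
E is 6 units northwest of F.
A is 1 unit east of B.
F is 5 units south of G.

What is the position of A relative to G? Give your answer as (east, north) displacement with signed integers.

Answer: A is at (east=10, north=2) relative to G.

Derivation:
Place G at the origin (east=0, north=0).
  F is 5 units south of G: delta (east=+0, north=-5); F at (east=0, north=-5).
  E is 6 units northwest of F: delta (east=-6, north=+6); E at (east=-6, north=1).
  D is 8 units east of E: delta (east=+8, north=+0); D at (east=2, north=1).
  C is 1 unit northwest of D: delta (east=-1, north=+1); C at (east=1, north=2).
  B is 8 units east of C: delta (east=+8, north=+0); B at (east=9, north=2).
  A is 1 unit east of B: delta (east=+1, north=+0); A at (east=10, north=2).
Therefore A relative to G: (east=10, north=2).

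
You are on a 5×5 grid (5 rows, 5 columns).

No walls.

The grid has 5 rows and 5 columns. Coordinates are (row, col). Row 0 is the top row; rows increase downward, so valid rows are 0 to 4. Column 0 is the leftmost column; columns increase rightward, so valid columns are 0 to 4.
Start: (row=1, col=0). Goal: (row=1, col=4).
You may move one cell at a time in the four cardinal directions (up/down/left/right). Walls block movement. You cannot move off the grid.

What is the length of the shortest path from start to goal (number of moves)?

BFS from (row=1, col=0) until reaching (row=1, col=4):
  Distance 0: (row=1, col=0)
  Distance 1: (row=0, col=0), (row=1, col=1), (row=2, col=0)
  Distance 2: (row=0, col=1), (row=1, col=2), (row=2, col=1), (row=3, col=0)
  Distance 3: (row=0, col=2), (row=1, col=3), (row=2, col=2), (row=3, col=1), (row=4, col=0)
  Distance 4: (row=0, col=3), (row=1, col=4), (row=2, col=3), (row=3, col=2), (row=4, col=1)  <- goal reached here
One shortest path (4 moves): (row=1, col=0) -> (row=1, col=1) -> (row=1, col=2) -> (row=1, col=3) -> (row=1, col=4)

Answer: Shortest path length: 4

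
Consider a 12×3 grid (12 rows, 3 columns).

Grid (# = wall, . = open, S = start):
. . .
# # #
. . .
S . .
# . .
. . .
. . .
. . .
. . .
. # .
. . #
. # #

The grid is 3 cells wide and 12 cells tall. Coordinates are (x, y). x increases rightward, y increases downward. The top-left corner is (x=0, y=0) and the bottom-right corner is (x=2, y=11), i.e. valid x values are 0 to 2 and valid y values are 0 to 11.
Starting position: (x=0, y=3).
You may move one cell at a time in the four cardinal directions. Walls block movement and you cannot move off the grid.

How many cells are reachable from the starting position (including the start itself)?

Answer: Reachable cells: 25

Derivation:
BFS flood-fill from (x=0, y=3):
  Distance 0: (x=0, y=3)
  Distance 1: (x=0, y=2), (x=1, y=3)
  Distance 2: (x=1, y=2), (x=2, y=3), (x=1, y=4)
  Distance 3: (x=2, y=2), (x=2, y=4), (x=1, y=5)
  Distance 4: (x=0, y=5), (x=2, y=5), (x=1, y=6)
  Distance 5: (x=0, y=6), (x=2, y=6), (x=1, y=7)
  Distance 6: (x=0, y=7), (x=2, y=7), (x=1, y=8)
  Distance 7: (x=0, y=8), (x=2, y=8)
  Distance 8: (x=0, y=9), (x=2, y=9)
  Distance 9: (x=0, y=10)
  Distance 10: (x=1, y=10), (x=0, y=11)
Total reachable: 25 (grid has 28 open cells total)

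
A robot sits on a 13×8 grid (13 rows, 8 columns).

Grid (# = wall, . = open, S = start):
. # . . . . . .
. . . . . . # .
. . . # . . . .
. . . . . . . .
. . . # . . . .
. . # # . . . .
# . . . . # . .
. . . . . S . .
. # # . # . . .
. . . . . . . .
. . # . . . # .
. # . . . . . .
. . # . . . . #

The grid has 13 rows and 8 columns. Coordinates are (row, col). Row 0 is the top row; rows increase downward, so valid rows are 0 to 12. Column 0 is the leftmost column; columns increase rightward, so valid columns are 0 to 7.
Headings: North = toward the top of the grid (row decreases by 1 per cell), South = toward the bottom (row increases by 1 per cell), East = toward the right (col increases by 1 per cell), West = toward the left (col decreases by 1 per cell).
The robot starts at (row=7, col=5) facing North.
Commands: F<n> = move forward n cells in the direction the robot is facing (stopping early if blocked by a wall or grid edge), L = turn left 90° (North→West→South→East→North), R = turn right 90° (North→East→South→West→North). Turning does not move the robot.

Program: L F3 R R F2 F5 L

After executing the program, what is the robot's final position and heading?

Answer: Final position: (row=7, col=7), facing North

Derivation:
Start: (row=7, col=5), facing North
  L: turn left, now facing West
  F3: move forward 3, now at (row=7, col=2)
  R: turn right, now facing North
  R: turn right, now facing East
  F2: move forward 2, now at (row=7, col=4)
  F5: move forward 3/5 (blocked), now at (row=7, col=7)
  L: turn left, now facing North
Final: (row=7, col=7), facing North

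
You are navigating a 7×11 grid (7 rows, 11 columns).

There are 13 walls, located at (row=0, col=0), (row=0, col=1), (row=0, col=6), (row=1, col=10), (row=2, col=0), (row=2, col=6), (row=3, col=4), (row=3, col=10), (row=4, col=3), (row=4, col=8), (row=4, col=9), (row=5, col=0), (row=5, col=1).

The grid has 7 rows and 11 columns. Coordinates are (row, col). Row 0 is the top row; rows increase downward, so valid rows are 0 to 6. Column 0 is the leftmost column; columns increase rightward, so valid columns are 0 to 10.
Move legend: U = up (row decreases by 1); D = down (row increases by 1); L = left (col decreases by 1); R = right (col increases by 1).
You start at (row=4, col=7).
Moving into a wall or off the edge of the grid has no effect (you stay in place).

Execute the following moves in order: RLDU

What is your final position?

Start: (row=4, col=7)
  R (right): blocked, stay at (row=4, col=7)
  L (left): (row=4, col=7) -> (row=4, col=6)
  D (down): (row=4, col=6) -> (row=5, col=6)
  U (up): (row=5, col=6) -> (row=4, col=6)
Final: (row=4, col=6)

Answer: Final position: (row=4, col=6)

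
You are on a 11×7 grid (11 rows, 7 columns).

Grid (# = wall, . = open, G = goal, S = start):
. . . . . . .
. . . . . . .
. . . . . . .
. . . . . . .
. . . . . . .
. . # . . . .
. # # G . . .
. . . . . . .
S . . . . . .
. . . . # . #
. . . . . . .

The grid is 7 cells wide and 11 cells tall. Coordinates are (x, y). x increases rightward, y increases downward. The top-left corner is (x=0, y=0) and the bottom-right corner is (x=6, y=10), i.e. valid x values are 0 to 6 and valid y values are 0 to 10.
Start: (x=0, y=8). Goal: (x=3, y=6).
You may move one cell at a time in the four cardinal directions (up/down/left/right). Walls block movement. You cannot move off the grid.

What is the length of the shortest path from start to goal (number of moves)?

Answer: Shortest path length: 5

Derivation:
BFS from (x=0, y=8) until reaching (x=3, y=6):
  Distance 0: (x=0, y=8)
  Distance 1: (x=0, y=7), (x=1, y=8), (x=0, y=9)
  Distance 2: (x=0, y=6), (x=1, y=7), (x=2, y=8), (x=1, y=9), (x=0, y=10)
  Distance 3: (x=0, y=5), (x=2, y=7), (x=3, y=8), (x=2, y=9), (x=1, y=10)
  Distance 4: (x=0, y=4), (x=1, y=5), (x=3, y=7), (x=4, y=8), (x=3, y=9), (x=2, y=10)
  Distance 5: (x=0, y=3), (x=1, y=4), (x=3, y=6), (x=4, y=7), (x=5, y=8), (x=3, y=10)  <- goal reached here
One shortest path (5 moves): (x=0, y=8) -> (x=1, y=8) -> (x=2, y=8) -> (x=3, y=8) -> (x=3, y=7) -> (x=3, y=6)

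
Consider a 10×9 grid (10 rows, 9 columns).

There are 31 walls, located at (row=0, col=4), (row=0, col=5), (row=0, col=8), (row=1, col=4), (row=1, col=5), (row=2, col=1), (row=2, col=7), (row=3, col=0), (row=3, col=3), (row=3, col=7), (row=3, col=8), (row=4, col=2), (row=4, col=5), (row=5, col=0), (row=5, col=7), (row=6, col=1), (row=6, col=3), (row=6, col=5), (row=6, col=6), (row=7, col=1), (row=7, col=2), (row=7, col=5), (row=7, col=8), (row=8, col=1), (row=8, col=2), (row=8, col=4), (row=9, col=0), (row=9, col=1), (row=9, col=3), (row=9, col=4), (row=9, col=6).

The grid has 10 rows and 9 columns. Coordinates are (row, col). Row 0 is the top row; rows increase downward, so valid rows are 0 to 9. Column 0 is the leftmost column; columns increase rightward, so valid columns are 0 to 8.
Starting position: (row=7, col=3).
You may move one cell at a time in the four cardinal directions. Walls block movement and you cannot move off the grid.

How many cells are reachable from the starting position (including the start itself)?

BFS flood-fill from (row=7, col=3):
  Distance 0: (row=7, col=3)
  Distance 1: (row=7, col=4), (row=8, col=3)
  Distance 2: (row=6, col=4)
  Distance 3: (row=5, col=4)
  Distance 4: (row=4, col=4), (row=5, col=3), (row=5, col=5)
  Distance 5: (row=3, col=4), (row=4, col=3), (row=5, col=2), (row=5, col=6)
  Distance 6: (row=2, col=4), (row=3, col=5), (row=4, col=6), (row=5, col=1), (row=6, col=2)
  Distance 7: (row=2, col=3), (row=2, col=5), (row=3, col=6), (row=4, col=1), (row=4, col=7)
  Distance 8: (row=1, col=3), (row=2, col=2), (row=2, col=6), (row=3, col=1), (row=4, col=0), (row=4, col=8)
  Distance 9: (row=0, col=3), (row=1, col=2), (row=1, col=6), (row=3, col=2), (row=5, col=8)
  Distance 10: (row=0, col=2), (row=0, col=6), (row=1, col=1), (row=1, col=7), (row=6, col=8)
  Distance 11: (row=0, col=1), (row=0, col=7), (row=1, col=0), (row=1, col=8), (row=6, col=7)
  Distance 12: (row=0, col=0), (row=2, col=0), (row=2, col=8), (row=7, col=7)
  Distance 13: (row=7, col=6), (row=8, col=7)
  Distance 14: (row=8, col=6), (row=8, col=8), (row=9, col=7)
  Distance 15: (row=8, col=5), (row=9, col=8)
  Distance 16: (row=9, col=5)
Total reachable: 55 (grid has 59 open cells total)

Answer: Reachable cells: 55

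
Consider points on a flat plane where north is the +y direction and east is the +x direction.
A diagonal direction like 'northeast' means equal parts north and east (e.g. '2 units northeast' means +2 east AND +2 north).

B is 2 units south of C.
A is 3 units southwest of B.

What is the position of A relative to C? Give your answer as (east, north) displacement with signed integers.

Place C at the origin (east=0, north=0).
  B is 2 units south of C: delta (east=+0, north=-2); B at (east=0, north=-2).
  A is 3 units southwest of B: delta (east=-3, north=-3); A at (east=-3, north=-5).
Therefore A relative to C: (east=-3, north=-5).

Answer: A is at (east=-3, north=-5) relative to C.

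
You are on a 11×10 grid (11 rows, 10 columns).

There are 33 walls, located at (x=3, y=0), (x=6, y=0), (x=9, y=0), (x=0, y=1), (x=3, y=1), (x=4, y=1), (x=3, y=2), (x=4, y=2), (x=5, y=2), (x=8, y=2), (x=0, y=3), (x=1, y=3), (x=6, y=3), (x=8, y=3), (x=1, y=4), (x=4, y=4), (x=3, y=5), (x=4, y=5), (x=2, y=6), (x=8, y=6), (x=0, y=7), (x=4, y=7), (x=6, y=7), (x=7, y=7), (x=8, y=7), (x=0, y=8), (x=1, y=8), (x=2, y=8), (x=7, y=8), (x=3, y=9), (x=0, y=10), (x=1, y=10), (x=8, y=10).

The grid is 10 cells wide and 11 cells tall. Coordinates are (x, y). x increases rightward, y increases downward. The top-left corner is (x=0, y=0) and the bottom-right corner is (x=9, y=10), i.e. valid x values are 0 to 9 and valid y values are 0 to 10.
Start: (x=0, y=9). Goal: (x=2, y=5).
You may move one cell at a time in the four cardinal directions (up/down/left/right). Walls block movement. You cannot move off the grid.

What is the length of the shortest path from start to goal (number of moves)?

BFS from (x=0, y=9) until reaching (x=2, y=5):
  Distance 0: (x=0, y=9)
  Distance 1: (x=1, y=9)
  Distance 2: (x=2, y=9)
  Distance 3: (x=2, y=10)
  Distance 4: (x=3, y=10)
  Distance 5: (x=4, y=10)
  Distance 6: (x=4, y=9), (x=5, y=10)
  Distance 7: (x=4, y=8), (x=5, y=9), (x=6, y=10)
  Distance 8: (x=3, y=8), (x=5, y=8), (x=6, y=9), (x=7, y=10)
  Distance 9: (x=3, y=7), (x=5, y=7), (x=6, y=8), (x=7, y=9)
  Distance 10: (x=3, y=6), (x=5, y=6), (x=2, y=7), (x=8, y=9)
  Distance 11: (x=5, y=5), (x=4, y=6), (x=6, y=6), (x=1, y=7), (x=8, y=8), (x=9, y=9)
  Distance 12: (x=5, y=4), (x=6, y=5), (x=1, y=6), (x=7, y=6), (x=9, y=8), (x=9, y=10)
  Distance 13: (x=5, y=3), (x=6, y=4), (x=1, y=5), (x=7, y=5), (x=0, y=6), (x=9, y=7)
  Distance 14: (x=4, y=3), (x=7, y=4), (x=0, y=5), (x=2, y=5), (x=8, y=5), (x=9, y=6)  <- goal reached here
One shortest path (14 moves): (x=0, y=9) -> (x=1, y=9) -> (x=2, y=9) -> (x=2, y=10) -> (x=3, y=10) -> (x=4, y=10) -> (x=4, y=9) -> (x=4, y=8) -> (x=3, y=8) -> (x=3, y=7) -> (x=2, y=7) -> (x=1, y=7) -> (x=1, y=6) -> (x=1, y=5) -> (x=2, y=5)

Answer: Shortest path length: 14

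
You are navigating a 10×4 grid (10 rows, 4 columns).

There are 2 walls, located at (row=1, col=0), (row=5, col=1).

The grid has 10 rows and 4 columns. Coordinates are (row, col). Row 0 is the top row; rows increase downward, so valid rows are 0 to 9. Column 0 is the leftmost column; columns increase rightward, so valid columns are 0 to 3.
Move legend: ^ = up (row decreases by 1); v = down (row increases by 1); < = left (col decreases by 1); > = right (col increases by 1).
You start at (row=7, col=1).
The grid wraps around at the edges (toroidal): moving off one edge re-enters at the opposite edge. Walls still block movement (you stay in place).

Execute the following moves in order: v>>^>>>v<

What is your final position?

Start: (row=7, col=1)
  v (down): (row=7, col=1) -> (row=8, col=1)
  > (right): (row=8, col=1) -> (row=8, col=2)
  > (right): (row=8, col=2) -> (row=8, col=3)
  ^ (up): (row=8, col=3) -> (row=7, col=3)
  > (right): (row=7, col=3) -> (row=7, col=0)
  > (right): (row=7, col=0) -> (row=7, col=1)
  > (right): (row=7, col=1) -> (row=7, col=2)
  v (down): (row=7, col=2) -> (row=8, col=2)
  < (left): (row=8, col=2) -> (row=8, col=1)
Final: (row=8, col=1)

Answer: Final position: (row=8, col=1)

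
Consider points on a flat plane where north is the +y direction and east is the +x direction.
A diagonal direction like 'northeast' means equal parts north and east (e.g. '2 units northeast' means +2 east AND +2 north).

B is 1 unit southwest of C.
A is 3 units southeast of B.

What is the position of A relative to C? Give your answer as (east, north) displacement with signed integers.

Place C at the origin (east=0, north=0).
  B is 1 unit southwest of C: delta (east=-1, north=-1); B at (east=-1, north=-1).
  A is 3 units southeast of B: delta (east=+3, north=-3); A at (east=2, north=-4).
Therefore A relative to C: (east=2, north=-4).

Answer: A is at (east=2, north=-4) relative to C.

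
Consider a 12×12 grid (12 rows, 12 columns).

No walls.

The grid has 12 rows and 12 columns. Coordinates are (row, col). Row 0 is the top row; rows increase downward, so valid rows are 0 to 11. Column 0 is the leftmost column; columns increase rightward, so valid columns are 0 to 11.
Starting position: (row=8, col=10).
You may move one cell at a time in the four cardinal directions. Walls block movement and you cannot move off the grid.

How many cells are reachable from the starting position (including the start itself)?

Answer: Reachable cells: 144

Derivation:
BFS flood-fill from (row=8, col=10):
  Distance 0: (row=8, col=10)
  Distance 1: (row=7, col=10), (row=8, col=9), (row=8, col=11), (row=9, col=10)
  Distance 2: (row=6, col=10), (row=7, col=9), (row=7, col=11), (row=8, col=8), (row=9, col=9), (row=9, col=11), (row=10, col=10)
  Distance 3: (row=5, col=10), (row=6, col=9), (row=6, col=11), (row=7, col=8), (row=8, col=7), (row=9, col=8), (row=10, col=9), (row=10, col=11), (row=11, col=10)
  Distance 4: (row=4, col=10), (row=5, col=9), (row=5, col=11), (row=6, col=8), (row=7, col=7), (row=8, col=6), (row=9, col=7), (row=10, col=8), (row=11, col=9), (row=11, col=11)
  Distance 5: (row=3, col=10), (row=4, col=9), (row=4, col=11), (row=5, col=8), (row=6, col=7), (row=7, col=6), (row=8, col=5), (row=9, col=6), (row=10, col=7), (row=11, col=8)
  Distance 6: (row=2, col=10), (row=3, col=9), (row=3, col=11), (row=4, col=8), (row=5, col=7), (row=6, col=6), (row=7, col=5), (row=8, col=4), (row=9, col=5), (row=10, col=6), (row=11, col=7)
  Distance 7: (row=1, col=10), (row=2, col=9), (row=2, col=11), (row=3, col=8), (row=4, col=7), (row=5, col=6), (row=6, col=5), (row=7, col=4), (row=8, col=3), (row=9, col=4), (row=10, col=5), (row=11, col=6)
  Distance 8: (row=0, col=10), (row=1, col=9), (row=1, col=11), (row=2, col=8), (row=3, col=7), (row=4, col=6), (row=5, col=5), (row=6, col=4), (row=7, col=3), (row=8, col=2), (row=9, col=3), (row=10, col=4), (row=11, col=5)
  Distance 9: (row=0, col=9), (row=0, col=11), (row=1, col=8), (row=2, col=7), (row=3, col=6), (row=4, col=5), (row=5, col=4), (row=6, col=3), (row=7, col=2), (row=8, col=1), (row=9, col=2), (row=10, col=3), (row=11, col=4)
  Distance 10: (row=0, col=8), (row=1, col=7), (row=2, col=6), (row=3, col=5), (row=4, col=4), (row=5, col=3), (row=6, col=2), (row=7, col=1), (row=8, col=0), (row=9, col=1), (row=10, col=2), (row=11, col=3)
  Distance 11: (row=0, col=7), (row=1, col=6), (row=2, col=5), (row=3, col=4), (row=4, col=3), (row=5, col=2), (row=6, col=1), (row=7, col=0), (row=9, col=0), (row=10, col=1), (row=11, col=2)
  Distance 12: (row=0, col=6), (row=1, col=5), (row=2, col=4), (row=3, col=3), (row=4, col=2), (row=5, col=1), (row=6, col=0), (row=10, col=0), (row=11, col=1)
  Distance 13: (row=0, col=5), (row=1, col=4), (row=2, col=3), (row=3, col=2), (row=4, col=1), (row=5, col=0), (row=11, col=0)
  Distance 14: (row=0, col=4), (row=1, col=3), (row=2, col=2), (row=3, col=1), (row=4, col=0)
  Distance 15: (row=0, col=3), (row=1, col=2), (row=2, col=1), (row=3, col=0)
  Distance 16: (row=0, col=2), (row=1, col=1), (row=2, col=0)
  Distance 17: (row=0, col=1), (row=1, col=0)
  Distance 18: (row=0, col=0)
Total reachable: 144 (grid has 144 open cells total)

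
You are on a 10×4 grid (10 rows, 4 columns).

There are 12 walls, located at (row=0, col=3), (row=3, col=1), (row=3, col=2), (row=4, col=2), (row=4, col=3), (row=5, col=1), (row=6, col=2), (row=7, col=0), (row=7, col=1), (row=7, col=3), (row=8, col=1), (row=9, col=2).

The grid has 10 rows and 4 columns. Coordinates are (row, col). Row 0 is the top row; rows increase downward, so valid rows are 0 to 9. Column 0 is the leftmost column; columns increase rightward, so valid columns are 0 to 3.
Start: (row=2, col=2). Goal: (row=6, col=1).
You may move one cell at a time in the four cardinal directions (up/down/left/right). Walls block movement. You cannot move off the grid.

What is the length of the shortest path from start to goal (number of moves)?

Answer: Shortest path length: 7

Derivation:
BFS from (row=2, col=2) until reaching (row=6, col=1):
  Distance 0: (row=2, col=2)
  Distance 1: (row=1, col=2), (row=2, col=1), (row=2, col=3)
  Distance 2: (row=0, col=2), (row=1, col=1), (row=1, col=3), (row=2, col=0), (row=3, col=3)
  Distance 3: (row=0, col=1), (row=1, col=0), (row=3, col=0)
  Distance 4: (row=0, col=0), (row=4, col=0)
  Distance 5: (row=4, col=1), (row=5, col=0)
  Distance 6: (row=6, col=0)
  Distance 7: (row=6, col=1)  <- goal reached here
One shortest path (7 moves): (row=2, col=2) -> (row=2, col=1) -> (row=2, col=0) -> (row=3, col=0) -> (row=4, col=0) -> (row=5, col=0) -> (row=6, col=0) -> (row=6, col=1)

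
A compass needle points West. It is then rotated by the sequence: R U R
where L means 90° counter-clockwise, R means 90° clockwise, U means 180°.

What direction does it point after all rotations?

Answer: Final heading: West

Derivation:
Start: West
  R (right (90° clockwise)) -> North
  U (U-turn (180°)) -> South
  R (right (90° clockwise)) -> West
Final: West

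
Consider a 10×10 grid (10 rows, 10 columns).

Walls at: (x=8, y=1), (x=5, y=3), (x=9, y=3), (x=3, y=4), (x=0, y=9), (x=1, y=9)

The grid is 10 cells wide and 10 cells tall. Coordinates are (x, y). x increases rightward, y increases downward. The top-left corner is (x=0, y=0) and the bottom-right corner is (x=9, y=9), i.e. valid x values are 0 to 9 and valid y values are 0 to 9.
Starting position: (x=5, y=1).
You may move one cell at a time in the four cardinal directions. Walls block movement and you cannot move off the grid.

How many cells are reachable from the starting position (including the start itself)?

BFS flood-fill from (x=5, y=1):
  Distance 0: (x=5, y=1)
  Distance 1: (x=5, y=0), (x=4, y=1), (x=6, y=1), (x=5, y=2)
  Distance 2: (x=4, y=0), (x=6, y=0), (x=3, y=1), (x=7, y=1), (x=4, y=2), (x=6, y=2)
  Distance 3: (x=3, y=0), (x=7, y=0), (x=2, y=1), (x=3, y=2), (x=7, y=2), (x=4, y=3), (x=6, y=3)
  Distance 4: (x=2, y=0), (x=8, y=0), (x=1, y=1), (x=2, y=2), (x=8, y=2), (x=3, y=3), (x=7, y=3), (x=4, y=4), (x=6, y=4)
  Distance 5: (x=1, y=0), (x=9, y=0), (x=0, y=1), (x=1, y=2), (x=9, y=2), (x=2, y=3), (x=8, y=3), (x=5, y=4), (x=7, y=4), (x=4, y=5), (x=6, y=5)
  Distance 6: (x=0, y=0), (x=9, y=1), (x=0, y=2), (x=1, y=3), (x=2, y=4), (x=8, y=4), (x=3, y=5), (x=5, y=5), (x=7, y=5), (x=4, y=6), (x=6, y=6)
  Distance 7: (x=0, y=3), (x=1, y=4), (x=9, y=4), (x=2, y=5), (x=8, y=5), (x=3, y=6), (x=5, y=6), (x=7, y=6), (x=4, y=7), (x=6, y=7)
  Distance 8: (x=0, y=4), (x=1, y=5), (x=9, y=5), (x=2, y=6), (x=8, y=6), (x=3, y=7), (x=5, y=7), (x=7, y=7), (x=4, y=8), (x=6, y=8)
  Distance 9: (x=0, y=5), (x=1, y=6), (x=9, y=6), (x=2, y=7), (x=8, y=7), (x=3, y=8), (x=5, y=8), (x=7, y=8), (x=4, y=9), (x=6, y=9)
  Distance 10: (x=0, y=6), (x=1, y=7), (x=9, y=7), (x=2, y=8), (x=8, y=8), (x=3, y=9), (x=5, y=9), (x=7, y=9)
  Distance 11: (x=0, y=7), (x=1, y=8), (x=9, y=8), (x=2, y=9), (x=8, y=9)
  Distance 12: (x=0, y=8), (x=9, y=9)
Total reachable: 94 (grid has 94 open cells total)

Answer: Reachable cells: 94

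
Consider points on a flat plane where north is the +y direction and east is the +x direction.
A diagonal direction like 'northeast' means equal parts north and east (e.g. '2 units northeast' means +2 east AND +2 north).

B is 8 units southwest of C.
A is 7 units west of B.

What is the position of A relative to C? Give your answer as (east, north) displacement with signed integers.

Place C at the origin (east=0, north=0).
  B is 8 units southwest of C: delta (east=-8, north=-8); B at (east=-8, north=-8).
  A is 7 units west of B: delta (east=-7, north=+0); A at (east=-15, north=-8).
Therefore A relative to C: (east=-15, north=-8).

Answer: A is at (east=-15, north=-8) relative to C.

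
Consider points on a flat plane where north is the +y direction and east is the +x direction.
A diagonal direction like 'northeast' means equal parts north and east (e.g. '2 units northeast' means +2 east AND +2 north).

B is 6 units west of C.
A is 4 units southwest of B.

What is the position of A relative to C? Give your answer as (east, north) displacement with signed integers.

Place C at the origin (east=0, north=0).
  B is 6 units west of C: delta (east=-6, north=+0); B at (east=-6, north=0).
  A is 4 units southwest of B: delta (east=-4, north=-4); A at (east=-10, north=-4).
Therefore A relative to C: (east=-10, north=-4).

Answer: A is at (east=-10, north=-4) relative to C.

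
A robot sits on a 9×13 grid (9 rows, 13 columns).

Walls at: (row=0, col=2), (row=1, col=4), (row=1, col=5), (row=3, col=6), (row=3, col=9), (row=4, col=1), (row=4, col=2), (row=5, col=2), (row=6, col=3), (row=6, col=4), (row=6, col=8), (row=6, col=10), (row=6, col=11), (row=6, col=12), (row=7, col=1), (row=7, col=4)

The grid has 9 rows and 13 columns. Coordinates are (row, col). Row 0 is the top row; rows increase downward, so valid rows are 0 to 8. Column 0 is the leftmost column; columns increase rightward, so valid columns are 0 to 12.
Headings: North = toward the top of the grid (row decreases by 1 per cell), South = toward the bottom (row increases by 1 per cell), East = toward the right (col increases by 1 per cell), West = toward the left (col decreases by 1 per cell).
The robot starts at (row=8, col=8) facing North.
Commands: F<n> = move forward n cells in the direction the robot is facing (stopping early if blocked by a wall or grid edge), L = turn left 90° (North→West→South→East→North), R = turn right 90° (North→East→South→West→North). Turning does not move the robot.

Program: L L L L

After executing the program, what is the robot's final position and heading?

Start: (row=8, col=8), facing North
  L: turn left, now facing West
  L: turn left, now facing South
  L: turn left, now facing East
  L: turn left, now facing North
Final: (row=8, col=8), facing North

Answer: Final position: (row=8, col=8), facing North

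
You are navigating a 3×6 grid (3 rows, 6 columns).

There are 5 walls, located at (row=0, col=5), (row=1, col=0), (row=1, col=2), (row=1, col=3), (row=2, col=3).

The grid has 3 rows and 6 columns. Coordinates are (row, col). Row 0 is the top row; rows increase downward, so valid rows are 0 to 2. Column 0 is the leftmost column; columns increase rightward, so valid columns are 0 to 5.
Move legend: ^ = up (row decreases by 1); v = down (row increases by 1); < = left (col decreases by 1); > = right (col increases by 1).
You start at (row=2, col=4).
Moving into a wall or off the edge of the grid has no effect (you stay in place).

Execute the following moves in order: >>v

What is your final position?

Start: (row=2, col=4)
  > (right): (row=2, col=4) -> (row=2, col=5)
  > (right): blocked, stay at (row=2, col=5)
  v (down): blocked, stay at (row=2, col=5)
Final: (row=2, col=5)

Answer: Final position: (row=2, col=5)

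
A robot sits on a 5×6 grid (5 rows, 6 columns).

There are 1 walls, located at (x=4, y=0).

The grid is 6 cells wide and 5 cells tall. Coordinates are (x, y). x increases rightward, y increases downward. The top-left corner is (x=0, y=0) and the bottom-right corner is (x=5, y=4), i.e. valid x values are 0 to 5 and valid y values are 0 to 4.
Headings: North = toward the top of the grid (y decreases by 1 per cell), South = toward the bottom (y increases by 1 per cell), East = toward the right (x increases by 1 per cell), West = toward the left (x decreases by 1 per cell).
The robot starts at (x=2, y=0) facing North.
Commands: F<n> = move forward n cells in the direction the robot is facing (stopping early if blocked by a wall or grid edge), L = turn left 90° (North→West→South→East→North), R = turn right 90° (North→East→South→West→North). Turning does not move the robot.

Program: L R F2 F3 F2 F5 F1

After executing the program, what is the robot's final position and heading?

Answer: Final position: (x=2, y=0), facing North

Derivation:
Start: (x=2, y=0), facing North
  L: turn left, now facing West
  R: turn right, now facing North
  F2: move forward 0/2 (blocked), now at (x=2, y=0)
  F3: move forward 0/3 (blocked), now at (x=2, y=0)
  F2: move forward 0/2 (blocked), now at (x=2, y=0)
  F5: move forward 0/5 (blocked), now at (x=2, y=0)
  F1: move forward 0/1 (blocked), now at (x=2, y=0)
Final: (x=2, y=0), facing North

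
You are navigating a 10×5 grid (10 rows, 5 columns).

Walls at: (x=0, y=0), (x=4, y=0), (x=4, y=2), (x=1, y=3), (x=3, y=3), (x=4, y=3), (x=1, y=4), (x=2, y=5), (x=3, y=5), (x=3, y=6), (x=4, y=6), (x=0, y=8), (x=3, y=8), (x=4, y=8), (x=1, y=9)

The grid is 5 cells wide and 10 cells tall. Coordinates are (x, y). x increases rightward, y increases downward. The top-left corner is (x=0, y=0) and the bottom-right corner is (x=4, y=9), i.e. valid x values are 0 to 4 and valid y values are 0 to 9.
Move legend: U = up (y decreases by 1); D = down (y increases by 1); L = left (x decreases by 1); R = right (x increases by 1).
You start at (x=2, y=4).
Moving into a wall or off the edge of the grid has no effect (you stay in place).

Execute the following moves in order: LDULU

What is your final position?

Start: (x=2, y=4)
  L (left): blocked, stay at (x=2, y=4)
  D (down): blocked, stay at (x=2, y=4)
  U (up): (x=2, y=4) -> (x=2, y=3)
  L (left): blocked, stay at (x=2, y=3)
  U (up): (x=2, y=3) -> (x=2, y=2)
Final: (x=2, y=2)

Answer: Final position: (x=2, y=2)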